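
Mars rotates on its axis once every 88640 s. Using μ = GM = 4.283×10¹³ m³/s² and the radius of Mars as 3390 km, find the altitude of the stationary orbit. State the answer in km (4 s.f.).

h_sync ≈ 17040 km

A synchronous orbit has period T, so by Kepler's third law a = (μT²/4π²)^(1/3).
μT²/4π² = 4.283×10¹³ × (8.864×10⁴)² / 39.48 = 8.524×10²¹ m³.
a = 2.043×10⁷ m = 20428 km.
Altitude h = a − R = 20428 − 3390 = 17038 km.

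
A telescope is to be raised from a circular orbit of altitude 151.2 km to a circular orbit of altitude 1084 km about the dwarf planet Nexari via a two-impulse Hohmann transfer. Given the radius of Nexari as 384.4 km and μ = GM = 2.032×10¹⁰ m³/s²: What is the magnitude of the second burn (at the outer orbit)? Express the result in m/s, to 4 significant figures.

Δv ≈ 31.63 m/s

r₁ = 384.4 + 151.2 = 535.60 km = 5.3560×10⁵ m.
r₂ = 384.4 + 1084 = 1468.4 km = 1.4684×10⁶ m.
Transfer ellipse a_t = (r₁ + r₂)/2 = 1.002×10⁶ m.
At r₁: circular v_c1 = √(μ/r₁) = 194.8 m/s; transfer-periapsis v_p = √[μ(2/r₁ − 1/a_t)] = 235.8 m/s.
At r₂: circular v_c2 = √(μ/r₂) = 117.6 m/s; transfer-apoapsis v_a = √[μ(2/r₂ − 1/a_t)] = 86.01 m/s.
Δv₂ = v_c2 − v_a = 31.63 m/s.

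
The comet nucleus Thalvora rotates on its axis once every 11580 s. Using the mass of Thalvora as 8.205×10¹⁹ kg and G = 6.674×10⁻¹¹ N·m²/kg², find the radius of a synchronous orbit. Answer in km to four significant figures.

μ = GM = 6.674×10⁻¹¹ × 8.205×10¹⁹ = 5.476×10⁹ m³/s².
A synchronous orbit has period T, so by Kepler's third law a = (μT²/4π²)^(1/3).
μT²/4π² = 5.476×10⁹ × (1.158×10⁴)² / 39.48 = 1.860×10¹⁶ m³.
a = 2.650×10⁵ m = 264.96 km.

r_sync ≈ 265.0 km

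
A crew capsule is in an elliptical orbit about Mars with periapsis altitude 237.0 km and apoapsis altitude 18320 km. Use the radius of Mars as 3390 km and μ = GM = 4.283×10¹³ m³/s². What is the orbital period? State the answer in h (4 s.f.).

r_p = 3390 + 237.0 = 3627.0 km = 3.6270×10⁶ m.
r_a = 3390 + 18320 = 21710 km = 2.1710×10⁷ m.
Semi-major axis a = (r_p + r_a)/2 = (3627.0 + 21710)/2 = 12668 km = 1.267×10⁷ m.
By Kepler's third law T = 2π√(a³/μ) = 2π × 6.890×10³ = 4.329×10⁴ s.
= 12.03 h.

T ≈ 12.03 h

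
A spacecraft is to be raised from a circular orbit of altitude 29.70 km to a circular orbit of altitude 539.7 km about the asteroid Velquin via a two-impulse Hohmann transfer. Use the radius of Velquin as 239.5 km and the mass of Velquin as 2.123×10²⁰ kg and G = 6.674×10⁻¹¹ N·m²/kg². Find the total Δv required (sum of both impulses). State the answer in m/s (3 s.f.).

μ = GM = 6.674×10⁻¹¹ × 2.123×10²⁰ = 1.417×10¹⁰ m³/s².
r₁ = 239.5 + 29.70 = 269.20 km = 2.6920×10⁵ m.
r₂ = 239.5 + 539.7 = 779.20 km = 7.7920×10⁵ m.
Transfer ellipse a_t = (r₁ + r₂)/2 = 5.242×10⁵ m.
At r₁: circular v_c1 = √(μ/r₁) = 229.4 m/s; transfer-periapsis v_p = √[μ(2/r₁ − 1/a_t)] = 279.7 m/s.
Δv₁ = v_p − v_c1 = 50.29 m/s.
At r₂: circular v_c2 = √(μ/r₂) = 134.8 m/s; transfer-apoapsis v_a = √[μ(2/r₂ − 1/a_t)] = 96.63 m/s.
Δv₂ = v_c2 − v_a = 38.21 m/s.
Total Δv = Δv₁ + Δv₂ = 88.50 m/s.

Δv_total ≈ 88.5 m/s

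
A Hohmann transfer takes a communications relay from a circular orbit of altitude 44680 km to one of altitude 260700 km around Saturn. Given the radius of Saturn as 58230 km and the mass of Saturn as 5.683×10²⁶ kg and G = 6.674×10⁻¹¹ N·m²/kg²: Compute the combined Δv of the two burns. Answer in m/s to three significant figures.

μ = GM = 6.674×10⁻¹¹ × 5.683×10²⁶ = 3.793×10¹⁶ m³/s².
r₁ = 58230 + 44680 = 102910 km = 1.0291×10⁸ m.
r₂ = 58230 + 260700 = 318930 km = 3.1893×10⁸ m.
Transfer ellipse a_t = (r₁ + r₂)/2 = 2.109×10⁸ m.
At r₁: circular v_c1 = √(μ/r₁) = 19200 m/s; transfer-perikrone v_p = √[μ(2/r₁ − 1/a_t)] = 23610 m/s.
Δv₁ = v_p − v_c1 = 4409 m/s.
At r₂: circular v_c2 = √(μ/r₂) = 10910 m/s; transfer-apokrone v_a = √[μ(2/r₂ − 1/a_t)] = 7617 m/s.
Δv₂ = v_c2 − v_a = 3288 m/s.
Total Δv = Δv₁ + Δv₂ = 7697 m/s.

Δv_total ≈ 7700 m/s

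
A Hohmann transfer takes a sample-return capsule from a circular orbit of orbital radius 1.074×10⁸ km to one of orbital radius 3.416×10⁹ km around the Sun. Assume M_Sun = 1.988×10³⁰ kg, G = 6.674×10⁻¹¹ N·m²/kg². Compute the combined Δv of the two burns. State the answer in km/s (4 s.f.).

Δv_total ≈ 18.49 km/s

μ = GM = 6.674×10⁻¹¹ × 1.988×10³⁰ = 1.327×10²⁰ m³/s².
r₁ = 1.074×10⁸ km = 1.074×10¹¹ m.
r₂ = 3.416×10⁹ km = 3.416×10¹² m.
Transfer ellipse a_t = (r₁ + r₂)/2 = 1.762×10¹² m.
At r₁: circular v_c1 = √(μ/r₁) = 35150 m/s; transfer-perihelion v_p = √[μ(2/r₁ − 1/a_t)] = 48940 m/s.
Δv₁ = v_p − v_c1 = 13800 m/s.
At r₂: circular v_c2 = √(μ/r₂) = 6232 m/s; transfer-aphelion v_a = √[μ(2/r₂ − 1/a_t)] = 1539 m/s.
Δv₂ = v_c2 − v_a = 4693 m/s.
Total Δv = Δv₁ + Δv₂ = 18490 m/s = 18.49 km/s.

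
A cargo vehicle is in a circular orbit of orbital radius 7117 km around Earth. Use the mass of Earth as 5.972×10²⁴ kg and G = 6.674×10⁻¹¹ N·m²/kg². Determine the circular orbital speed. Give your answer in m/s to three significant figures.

v ≈ 7480 m/s

μ = GM = 6.674×10⁻¹¹ × 5.972×10²⁴ = 3.986×10¹⁴ m³/s².
r = 7117 km = 7.117×10⁶ m.
For a circular orbit v = √(μ/r) = √(3.986×10¹⁴ / 7.117×10⁶) = √(5.600×10⁷) = 7483 m/s.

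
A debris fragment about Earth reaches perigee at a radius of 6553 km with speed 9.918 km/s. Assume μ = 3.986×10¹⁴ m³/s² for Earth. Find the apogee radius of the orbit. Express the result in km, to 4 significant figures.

apogee radius ≈ 27680 km

r_p = 6.553×10⁶ m.
Specific energy ε = v²/2 − μ/r = -1.164×10⁷ J/kg, so a = −μ/(2ε) = 1.712×10⁷ m.
The apsides satisfy r_p + r_a = 2a, so the apogee radius is 2a − r_p = 2.768×10⁷ m = 27680 km.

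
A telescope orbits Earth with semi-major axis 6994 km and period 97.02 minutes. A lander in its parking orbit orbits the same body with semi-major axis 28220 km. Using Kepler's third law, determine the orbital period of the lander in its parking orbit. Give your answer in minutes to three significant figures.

Kepler's third law: T² ∝ a³, so T₂ = T₁ (a₂/a₁)^(3/2).
a₂/a₁ = 4.035, (a₂/a₁)^(3/2) = 8.105.
T₂ = 97.02 × 8.105 = 786.3 minutes.

T₂ ≈ 786 minutes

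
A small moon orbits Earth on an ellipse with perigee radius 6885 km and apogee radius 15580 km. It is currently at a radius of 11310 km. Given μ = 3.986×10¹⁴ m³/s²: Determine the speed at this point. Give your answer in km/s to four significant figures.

Semi-major axis a = (r_p + r_a)/2 = 11232 km = 1.123×10⁷ m.
Vis-viva: v² = μ(2/r − 1/a) = 3.986×10¹⁴ × (1.768×10⁻⁷ − 8.903×10⁻⁸) = 3.500×10⁷ m²/s².
v = 5916 m/s = 5.916 km/s.

v ≈ 5.916 km/s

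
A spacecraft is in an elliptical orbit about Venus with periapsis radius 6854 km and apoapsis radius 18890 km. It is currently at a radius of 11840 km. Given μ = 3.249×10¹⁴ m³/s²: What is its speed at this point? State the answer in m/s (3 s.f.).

v ≈ 5440 m/s

Semi-major axis a = (r_p + r_a)/2 = 12872 km = 1.287×10⁷ m.
Vis-viva: v² = μ(2/r − 1/a) = 3.249×10¹⁴ × (1.689×10⁻⁷ − 7.769×10⁻⁸) = 2.964×10⁷ m²/s².
v = 5444 m/s.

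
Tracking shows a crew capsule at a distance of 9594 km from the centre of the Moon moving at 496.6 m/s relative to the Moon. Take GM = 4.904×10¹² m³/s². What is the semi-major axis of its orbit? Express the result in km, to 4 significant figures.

a ≈ 6322 km

r = 9.594×10⁶ m.
Specific orbital energy ε = v²/2 − μ/r = (496.6)²/2 − 4.904×10¹²/9.594×10⁶ = -3.878×10⁵ J/kg.
Since ε = −μ/(2a), a = −μ/(2ε) = 6.322×10⁶ m = 6322.1 km.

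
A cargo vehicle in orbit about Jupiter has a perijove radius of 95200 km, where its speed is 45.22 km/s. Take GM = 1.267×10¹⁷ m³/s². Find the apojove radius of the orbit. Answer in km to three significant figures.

apojove radius ≈ 3.16×10⁵ km

r_p = 9.520×10⁷ m.
Specific energy ε = v²/2 − μ/r = -3.085×10⁸ J/kg, so a = −μ/(2ε) = 2.054×10⁸ m.
The apsides satisfy r_p + r_a = 2a, so the apojove radius is 2a − r_p = 3.156×10⁸ m = 3.1555×10⁵ km.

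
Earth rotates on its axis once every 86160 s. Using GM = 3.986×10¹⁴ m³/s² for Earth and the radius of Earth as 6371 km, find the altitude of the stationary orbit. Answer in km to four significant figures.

A synchronous orbit has period T, so by Kepler's third law a = (μT²/4π²)^(1/3).
μT²/4π² = 3.986×10¹⁴ × (8.616×10⁴)² / 39.48 = 7.495×10²² m³.
a = 4.216×10⁷ m = 42163 km.
Altitude h = a − R = 42163 − 6371 = 35792 km.

h_sync ≈ 35790 km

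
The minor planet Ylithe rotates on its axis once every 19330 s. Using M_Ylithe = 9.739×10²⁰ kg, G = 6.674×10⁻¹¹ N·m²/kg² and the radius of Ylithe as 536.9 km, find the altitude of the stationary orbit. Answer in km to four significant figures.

h_sync ≈ 313.6 km

μ = GM = 6.674×10⁻¹¹ × 9.739×10²⁰ = 6.500×10¹⁰ m³/s².
A synchronous orbit has period T, so by Kepler's third law a = (μT²/4π²)^(1/3).
μT²/4π² = 6.500×10¹⁰ × (1.933×10⁴)² / 39.48 = 6.152×10¹⁷ m³.
a = 8.505×10⁵ m = 850.49 km.
Altitude h = a − R = 850.49 − 536.9 = 313.59 km.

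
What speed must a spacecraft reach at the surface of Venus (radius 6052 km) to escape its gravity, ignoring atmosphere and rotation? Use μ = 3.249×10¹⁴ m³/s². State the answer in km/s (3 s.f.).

r = R = 6.052×10⁶ m.
Escape speed v_esc = √(2μ/r) = √(2 × 3.249×10¹⁴ / 6.052×10⁶) = √(1.074×10⁸) = 10360 m/s.
= 10.36 km/s.

v_esc ≈ 10.4 km/s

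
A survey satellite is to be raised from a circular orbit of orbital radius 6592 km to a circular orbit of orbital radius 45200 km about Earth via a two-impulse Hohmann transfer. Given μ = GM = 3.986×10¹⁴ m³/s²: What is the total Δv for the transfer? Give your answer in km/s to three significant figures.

Δv_total ≈ 3.97 km/s

r₁ = 6592 km = 6.592×10⁶ m.
r₂ = 45200 km = 4.520×10⁷ m.
Transfer ellipse a_t = (r₁ + r₂)/2 = 2.590×10⁷ m.
At r₁: circular v_c1 = √(μ/r₁) = 7776 m/s; transfer-perigee v_p = √[μ(2/r₁ − 1/a_t)] = 10270 m/s.
Δv₁ = v_p − v_c1 = 2497 m/s.
At r₂: circular v_c2 = √(μ/r₂) = 2970 m/s; transfer-apogee v_a = √[μ(2/r₂ − 1/a_t)] = 1498 m/s.
Δv₂ = v_c2 − v_a = 1471 m/s.
Total Δv = Δv₁ + Δv₂ = 3969 m/s = 3.969 km/s.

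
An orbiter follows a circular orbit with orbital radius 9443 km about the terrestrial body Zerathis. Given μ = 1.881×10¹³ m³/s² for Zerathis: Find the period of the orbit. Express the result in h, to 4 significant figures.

r = 9443 km = 9.443×10⁶ m.
Kepler's third law: T = 2π√(r³/μ) = 2π√((9.443×10⁶)³ / 1.881×10¹³).
r³/μ = 4.477×10⁷ s², so T = 2π × 6.691×10³ = 4.204×10⁴ s.
Converting: 4.204×10⁴ s ÷ 3600 = 11.68 h.

T ≈ 11.68 h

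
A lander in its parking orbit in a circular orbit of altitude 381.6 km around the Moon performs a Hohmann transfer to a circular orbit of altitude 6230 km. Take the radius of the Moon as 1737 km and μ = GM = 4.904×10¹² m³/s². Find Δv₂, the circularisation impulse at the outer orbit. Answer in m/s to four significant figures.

Δv ≈ 276.0 m/s

r₁ = 1737 + 381.6 = 2118.6 km = 2.1186×10⁶ m.
r₂ = 1737 + 6230 = 7967.0 km = 7.9670×10⁶ m.
Transfer ellipse a_t = (r₁ + r₂)/2 = 5.043×10⁶ m.
At r₁: circular v_c1 = √(μ/r₁) = 1521 m/s; transfer-perilune v_p = √[μ(2/r₁ − 1/a_t)] = 1912 m/s.
At r₂: circular v_c2 = √(μ/r₂) = 784.6 m/s; transfer-apolune v_a = √[μ(2/r₂ − 1/a_t)] = 508.5 m/s.
Δv₂ = v_c2 − v_a = 276.0 m/s.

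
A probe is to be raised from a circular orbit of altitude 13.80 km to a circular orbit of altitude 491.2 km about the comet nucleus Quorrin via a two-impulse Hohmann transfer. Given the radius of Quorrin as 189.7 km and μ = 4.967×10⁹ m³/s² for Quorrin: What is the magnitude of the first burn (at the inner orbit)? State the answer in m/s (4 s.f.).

Δv ≈ 37.63 m/s

r₁ = 189.7 + 13.80 = 203.50 km = 2.0350×10⁵ m.
r₂ = 189.7 + 491.2 = 680.90 km = 6.8090×10⁵ m.
Transfer ellipse a_t = (r₁ + r₂)/2 = 4.422×10⁵ m.
At r₁: circular v_c1 = √(μ/r₁) = 156.2 m/s; transfer-periapsis v_p = √[μ(2/r₁ − 1/a_t)] = 193.9 m/s.
Δv₁ = v_p − v_c1 = 37.63 m/s.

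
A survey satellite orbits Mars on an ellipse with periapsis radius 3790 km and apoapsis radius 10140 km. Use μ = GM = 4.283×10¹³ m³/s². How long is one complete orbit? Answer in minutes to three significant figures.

Semi-major axis a = (r_p + r_a)/2 = (3790.0 + 10140)/2 = 6965.0 km = 6.965×10⁶ m.
By Kepler's third law T = 2π√(a³/μ) = 2π × 2.809×10³ = 1.765×10⁴ s.
= 294.1 minutes.

T ≈ 294 minutes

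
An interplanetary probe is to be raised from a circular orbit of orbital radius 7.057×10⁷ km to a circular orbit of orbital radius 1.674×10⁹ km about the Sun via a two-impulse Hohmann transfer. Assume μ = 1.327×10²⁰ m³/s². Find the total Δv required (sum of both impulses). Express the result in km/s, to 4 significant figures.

r₁ = 7.057×10⁷ km = 7.057×10¹⁰ m.
r₂ = 1.674×10⁹ km = 1.674×10¹² m.
Transfer ellipse a_t = (r₁ + r₂)/2 = 8.723×10¹¹ m.
At r₁: circular v_c1 = √(μ/r₁) = 43360 m/s; transfer-perihelion v_p = √[μ(2/r₁ − 1/a_t)] = 60070 m/s.
Δv₁ = v_p − v_c1 = 16710 m/s.
At r₂: circular v_c2 = √(μ/r₂) = 8903 m/s; transfer-aphelion v_a = √[μ(2/r₂ − 1/a_t)] = 2532 m/s.
Δv₂ = v_c2 − v_a = 6371 m/s.
Total Δv = Δv₁ + Δv₂ = 23080 m/s = 23.08 km/s.

Δv_total ≈ 23.08 km/s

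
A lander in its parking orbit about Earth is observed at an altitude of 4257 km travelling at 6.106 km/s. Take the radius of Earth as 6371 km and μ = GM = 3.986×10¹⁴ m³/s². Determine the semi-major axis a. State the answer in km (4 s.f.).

a ≈ 10570 km

r = 6371 + 4257 = 10628 km = 1.063×10⁷ m.
Vis-viva rearranged: 1/a = 2/r − v²/μ = 1.882×10⁻⁷ − 9.354×10⁻⁸ = 9.465×10⁻⁸ m⁻¹.
a = 1.057×10⁷ m = 10566 km.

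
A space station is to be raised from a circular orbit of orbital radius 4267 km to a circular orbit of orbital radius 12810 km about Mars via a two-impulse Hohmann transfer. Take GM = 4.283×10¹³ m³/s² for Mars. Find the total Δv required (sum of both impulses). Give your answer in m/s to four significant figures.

Δv_total ≈ 1248 m/s

r₁ = 4267 km = 4.267×10⁶ m.
r₂ = 12810 km = 1.281×10⁷ m.
Transfer ellipse a_t = (r₁ + r₂)/2 = 8.538×10⁶ m.
At r₁: circular v_c1 = √(μ/r₁) = 3168 m/s; transfer-periapsis v_p = √[μ(2/r₁ − 1/a_t)] = 3881 m/s.
Δv₁ = v_p − v_c1 = 712.4 m/s.
At r₂: circular v_c2 = √(μ/r₂) = 1829 m/s; transfer-apoapsis v_a = √[μ(2/r₂ − 1/a_t)] = 1293 m/s.
Δv₂ = v_c2 − v_a = 535.9 m/s.
Total Δv = Δv₁ + Δv₂ = 1248 m/s.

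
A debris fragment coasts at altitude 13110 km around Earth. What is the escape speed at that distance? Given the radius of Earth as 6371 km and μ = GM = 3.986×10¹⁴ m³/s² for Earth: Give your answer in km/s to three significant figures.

v_esc ≈ 6.40 km/s

r = 6371 + 13110 = 19481 km = 1.9481×10⁷ m.
Escape speed v_esc = √(2μ/r) = √(2 × 3.986×10¹⁴ / 1.948×10⁷) = √(4.092×10⁷) = 6397 m/s.
= 6.397 km/s.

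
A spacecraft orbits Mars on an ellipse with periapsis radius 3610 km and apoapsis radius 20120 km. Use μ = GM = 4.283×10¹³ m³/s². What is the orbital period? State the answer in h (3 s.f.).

Semi-major axis a = (r_p + r_a)/2 = (3610.0 + 20120)/2 = 11865 km = 1.186×10⁷ m.
By Kepler's third law T = 2π√(a³/μ) = 2π × 6.245×10³ = 3.924×10⁴ s.
= 10.90 h.

T ≈ 10.9 h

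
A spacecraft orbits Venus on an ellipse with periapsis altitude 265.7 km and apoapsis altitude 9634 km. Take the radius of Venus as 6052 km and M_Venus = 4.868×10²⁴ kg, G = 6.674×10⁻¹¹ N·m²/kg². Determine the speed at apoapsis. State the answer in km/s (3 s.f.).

μ = GM = 6.674×10⁻¹¹ × 4.868×10²⁴ = 3.249×10¹⁴ m³/s².
r_p = 6052 + 265.7 = 6317.7 km = 6.3177×10⁶ m.
r_a = 6052 + 9634 = 15686 km = 1.5686×10⁷ m.
Semi-major axis a = (r_p + r_a)/2 = 11002 km = 1.100×10⁷ m.
Vis-viva: v² = μ(2/r − 1/a) = 3.249×10¹⁴ × (1.275×10⁻⁷ − 9.089×10⁻⁸) = 1.189×10⁷ m²/s².
v = 3449 m/s = 3.449 km/s.

v ≈ 3.45 km/s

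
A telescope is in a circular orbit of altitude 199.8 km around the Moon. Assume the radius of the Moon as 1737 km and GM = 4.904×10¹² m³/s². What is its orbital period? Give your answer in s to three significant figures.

r = 1737 + 199.8 = 1936.8 km = 1.9368×10⁶ m.
Kepler's third law: T = 2π√(r³/μ) = 2π√((1.937×10⁶)³ / 4.904×10¹²).
r³/μ = 1.482×10⁶ s², so T = 2π × 1.217×10³ = 7.648×10³ s.

T ≈ 7650 s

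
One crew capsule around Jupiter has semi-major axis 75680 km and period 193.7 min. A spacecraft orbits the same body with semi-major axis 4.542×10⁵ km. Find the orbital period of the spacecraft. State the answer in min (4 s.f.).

T₂ ≈ 2848 min

Kepler's third law: T² ∝ a³, so T₂ = T₁ (a₂/a₁)^(3/2).
a₂/a₁ = 6.002, (a₂/a₁)^(3/2) = 14.70.
T₂ = 193.7 × 14.70 = 2848 min.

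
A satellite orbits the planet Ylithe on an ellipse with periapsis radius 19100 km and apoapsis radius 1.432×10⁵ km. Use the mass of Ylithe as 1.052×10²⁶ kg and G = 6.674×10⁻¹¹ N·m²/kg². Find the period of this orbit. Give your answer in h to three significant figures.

μ = GM = 6.674×10⁻¹¹ × 1.052×10²⁶ = 7.021×10¹⁵ m³/s².
Semi-major axis a = (r_p + r_a)/2 = (19100 + 1.4320×10⁵)/2 = 81150 km = 8.115×10⁷ m.
By Kepler's third law T = 2π√(a³/μ) = 2π × 8.724×10³ = 5.482×10⁴ s.
= 15.23 h.

T ≈ 15.2 h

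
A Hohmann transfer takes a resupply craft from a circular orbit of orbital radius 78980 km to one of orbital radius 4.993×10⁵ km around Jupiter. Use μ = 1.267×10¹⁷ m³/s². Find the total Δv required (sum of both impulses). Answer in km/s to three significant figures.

Δv_total ≈ 20.2 km/s

r₁ = 78980 km = 7.898×10⁷ m.
r₂ = 4.993×10⁵ km = 4.993×10⁸ m.
Transfer ellipse a_t = (r₁ + r₂)/2 = 2.891×10⁸ m.
At r₁: circular v_c1 = √(μ/r₁) = 40050 m/s; transfer-perijove v_p = √[μ(2/r₁ − 1/a_t)] = 52630 m/s.
Δv₁ = v_p − v_c1 = 12580 m/s.
At r₂: circular v_c2 = √(μ/r₂) = 15930 m/s; transfer-apojove v_a = √[μ(2/r₂ − 1/a_t)] = 8326 m/s.
Δv₂ = v_c2 − v_a = 7604 m/s.
Total Δv = Δv₁ + Δv₂ = 20180 m/s = 20.18 km/s.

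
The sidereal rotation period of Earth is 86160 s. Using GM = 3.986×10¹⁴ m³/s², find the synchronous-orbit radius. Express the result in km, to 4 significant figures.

r_sync ≈ 42160 km

A synchronous orbit has period T, so by Kepler's third law a = (μT²/4π²)^(1/3).
μT²/4π² = 3.986×10¹⁴ × (8.616×10⁴)² / 39.48 = 7.495×10²² m³.
a = 4.216×10⁷ m = 42163 km.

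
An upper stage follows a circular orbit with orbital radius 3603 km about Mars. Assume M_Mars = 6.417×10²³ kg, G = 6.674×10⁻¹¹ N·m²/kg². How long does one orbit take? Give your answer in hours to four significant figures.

T ≈ 1.824 hours

μ = GM = 6.674×10⁻¹¹ × 6.417×10²³ = 4.283×10¹³ m³/s².
r = 3603 km = 3.603×10⁶ m.
Kepler's third law: T = 2π√(r³/μ) = 2π√((3.603×10⁶)³ / 4.283×10¹³).
r³/μ = 1.092×10⁶ s², so T = 2π × 1.045×10³ = 6.566×10³ s.
Converting: 6.566×10³ s ÷ 3600 = 1.824 hours.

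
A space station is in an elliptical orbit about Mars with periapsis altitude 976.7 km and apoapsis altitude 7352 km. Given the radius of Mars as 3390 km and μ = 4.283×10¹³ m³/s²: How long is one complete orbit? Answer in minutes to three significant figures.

T ≈ 332 minutes

r_p = 3390 + 976.7 = 4366.7 km = 4.3667×10⁶ m.
r_a = 3390 + 7352 = 10742 km = 1.0742×10⁷ m.
Semi-major axis a = (r_p + r_a)/2 = (4366.7 + 10742)/2 = 7554.4 km = 7.554×10⁶ m.
By Kepler's third law T = 2π√(a³/μ) = 2π × 3.173×10³ = 1.993×10⁴ s.
= 332.2 minutes.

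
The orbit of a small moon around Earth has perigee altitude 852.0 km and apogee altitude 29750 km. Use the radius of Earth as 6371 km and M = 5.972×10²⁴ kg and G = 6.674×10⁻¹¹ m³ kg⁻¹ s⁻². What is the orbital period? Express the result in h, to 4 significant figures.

T ≈ 8.820 h

μ = GM = 6.674×10⁻¹¹ × 5.972×10²⁴ = 3.986×10¹⁴ m³/s².
r_p = 6371 + 852.0 = 7223.0 km = 7.2230×10⁶ m.
r_a = 6371 + 29750 = 36121 km = 3.6121×10⁷ m.
Semi-major axis a = (r_p + r_a)/2 = (7223.0 + 36121)/2 = 21672 km = 2.167×10⁷ m.
By Kepler's third law T = 2π√(a³/μ) = 2π × 5.054×10³ = 3.175×10⁴ s.
= 8.820 h.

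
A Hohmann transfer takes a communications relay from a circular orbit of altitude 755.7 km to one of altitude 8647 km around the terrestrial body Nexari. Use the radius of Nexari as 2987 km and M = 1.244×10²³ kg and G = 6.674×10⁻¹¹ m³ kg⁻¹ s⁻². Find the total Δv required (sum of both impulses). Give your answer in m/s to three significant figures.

Δv_total ≈ 598 m/s

μ = GM = 6.674×10⁻¹¹ × 1.244×10²³ = 8.302×10¹² m³/s².
r₁ = 2987 + 755.7 = 3742.7 km = 3.7427×10⁶ m.
r₂ = 2987 + 8647 = 11634 km = 1.1634×10⁷ m.
Transfer ellipse a_t = (r₁ + r₂)/2 = 7.688×10⁶ m.
At r₁: circular v_c1 = √(μ/r₁) = 1489 m/s; transfer-periapsis v_p = √[μ(2/r₁ − 1/a_t)] = 1832 m/s.
Δv₁ = v_p − v_c1 = 342.7 m/s.
At r₂: circular v_c2 = √(μ/r₂) = 844.8 m/s; transfer-apoapsis v_a = √[μ(2/r₂ − 1/a_t)] = 589.4 m/s.
Δv₂ = v_c2 − v_a = 255.4 m/s.
Total Δv = Δv₁ + Δv₂ = 598.1 m/s.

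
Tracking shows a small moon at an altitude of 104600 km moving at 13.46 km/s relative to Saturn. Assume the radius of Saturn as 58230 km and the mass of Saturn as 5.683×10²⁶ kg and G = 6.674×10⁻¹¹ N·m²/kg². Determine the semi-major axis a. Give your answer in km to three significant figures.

a ≈ 1.33×10⁵ km

μ = GM = 6.674×10⁻¹¹ × 5.683×10²⁶ = 3.793×10¹⁶ m³/s².
r = 58230 + 104600 = 1.6283×10⁵ km = 1.628×10⁸ m.
Specific orbital energy ε = v²/2 − μ/r = (13460)²/2 − 3.793×10¹⁶/1.628×10⁸ = -1.423×10⁸ J/kg.
Since ε = −μ/(2a), a = −μ/(2ε) = 1.332×10⁸ m = 1.3323×10⁵ km.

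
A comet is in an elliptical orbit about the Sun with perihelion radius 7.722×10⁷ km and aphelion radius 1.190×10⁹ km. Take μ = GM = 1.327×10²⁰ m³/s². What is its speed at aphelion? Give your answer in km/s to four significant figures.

Semi-major axis a = (r_p + r_a)/2 = 6.3361×10⁸ km = 6.336×10¹¹ m.
Vis-viva: v² = μ(2/r − 1/a) = 1.327×10²⁰ × (1.681×10⁻¹² − 1.578×10⁻¹²) = 1.359×10⁷ m²/s².
v = 3687 m/s = 3.687 km/s.

v ≈ 3.687 km/s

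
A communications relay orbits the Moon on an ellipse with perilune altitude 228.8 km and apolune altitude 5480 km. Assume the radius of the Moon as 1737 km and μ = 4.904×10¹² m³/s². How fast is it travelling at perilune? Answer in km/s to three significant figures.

r_p = 1737 + 228.8 = 1965.8 km = 1.9658×10⁶ m.
r_a = 1737 + 5480 = 7217.0 km = 7.2170×10⁶ m.
Semi-major axis a = (r_p + r_a)/2 = 4591.4 km = 4.591×10⁶ m.
Vis-viva: v² = μ(2/r − 1/a) = 4.904×10¹² × (1.017×10⁻⁶ − 2.178×10⁻⁷) = 3.921×10⁶ m²/s².
v = 1980 m/s = 1.980 km/s.

v ≈ 1.98 km/s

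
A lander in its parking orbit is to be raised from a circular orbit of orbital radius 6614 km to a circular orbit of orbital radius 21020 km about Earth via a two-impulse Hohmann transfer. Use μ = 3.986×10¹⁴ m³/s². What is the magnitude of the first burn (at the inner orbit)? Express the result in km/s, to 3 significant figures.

r₁ = 6614 km = 6.614×10⁶ m.
r₂ = 21020 km = 2.102×10⁷ m.
Transfer ellipse a_t = (r₁ + r₂)/2 = 1.382×10⁷ m.
At r₁: circular v_c1 = √(μ/r₁) = 7763 m/s; transfer-perigee v_p = √[μ(2/r₁ − 1/a_t)] = 9575 m/s.
Δv₁ = v_p − v_c1 = 1812 m/s.
= 1.812 km/s.

Δv ≈ 1.81 km/s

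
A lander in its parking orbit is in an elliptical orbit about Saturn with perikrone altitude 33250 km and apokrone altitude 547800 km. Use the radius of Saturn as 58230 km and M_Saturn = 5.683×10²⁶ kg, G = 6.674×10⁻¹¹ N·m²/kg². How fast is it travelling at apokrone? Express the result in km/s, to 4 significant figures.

v ≈ 4.052 km/s

μ = GM = 6.674×10⁻¹¹ × 5.683×10²⁶ = 3.793×10¹⁶ m³/s².
r_p = 58230 + 33250 = 91480 km = 9.1480×10⁷ m.
r_a = 58230 + 547800 = 606030 km = 6.0603×10⁸ m.
Semi-major axis a = (r_p + r_a)/2 = 3.4876×10⁵ km = 3.488×10⁸ m.
Vis-viva: v² = μ(2/r − 1/a) = 3.793×10¹⁶ × (3.300×10⁻⁹ − 2.867×10⁻⁹) = 1.642×10⁷ m²/s².
v = 4052 m/s = 4.052 km/s.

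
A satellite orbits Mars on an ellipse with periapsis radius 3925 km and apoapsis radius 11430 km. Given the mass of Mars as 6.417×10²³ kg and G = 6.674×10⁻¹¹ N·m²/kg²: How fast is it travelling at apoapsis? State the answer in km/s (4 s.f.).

v ≈ 1.384 km/s

μ = GM = 6.674×10⁻¹¹ × 6.417×10²³ = 4.283×10¹³ m³/s².
Semi-major axis a = (r_p + r_a)/2 = 7677.5 km = 7.678×10⁶ m.
Vis-viva: v² = μ(2/r − 1/a) = 4.283×10¹³ × (1.750×10⁻⁷ − 1.303×10⁻⁷) = 1.916×10⁶ m²/s².
v = 1384 m/s = 1.384 km/s.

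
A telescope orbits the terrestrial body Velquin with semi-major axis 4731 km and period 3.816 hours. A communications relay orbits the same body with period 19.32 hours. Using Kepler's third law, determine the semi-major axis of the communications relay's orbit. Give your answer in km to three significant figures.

a₂ ≈ 13900 km

Kepler's third law: a³ ∝ T², so a₂ = a₁ (T₂/T₁)^(2/3).
T₂/T₁ = 5.063, (T₂/T₁)^(2/3) = 2.948.
a₂ = 4731 × 2.948 = 13950 km.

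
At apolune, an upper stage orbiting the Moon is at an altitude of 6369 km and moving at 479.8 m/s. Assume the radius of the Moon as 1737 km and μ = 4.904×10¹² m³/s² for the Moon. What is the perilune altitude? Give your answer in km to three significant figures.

perilune altitude ≈ 168 km

r_a = 1737 + 6369 = 8106.0 km = 8.106×10⁶ m.
Specific energy ε = v²/2 − μ/r = -4.899×10⁵ J/kg, so a = −μ/(2ε) = 5.005×10⁶ m.
The apsides satisfy r_p + r_a = 2a, so the perilune radius is 2a − r_a = 1.905×10⁶ m = 1904.6 km.
Perilune altitude = 1904.6 − 1737 = 167.62 km.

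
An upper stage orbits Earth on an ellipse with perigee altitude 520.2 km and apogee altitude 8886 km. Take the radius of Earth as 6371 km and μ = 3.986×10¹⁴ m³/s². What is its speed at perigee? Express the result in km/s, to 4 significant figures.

r_p = 6371 + 520.2 = 6891.2 km = 6.8912×10⁶ m.
r_a = 6371 + 8886 = 15257 km = 1.5257×10⁷ m.
Semi-major axis a = (r_p + r_a)/2 = 11074 km = 1.107×10⁷ m.
Vis-viva: v² = μ(2/r − 1/a) = 3.986×10¹⁴ × (2.902×10⁻⁷ − 9.030×10⁻⁸) = 7.969×10⁷ m²/s².
v = 8927 m/s = 8.927 km/s.

v ≈ 8.927 km/s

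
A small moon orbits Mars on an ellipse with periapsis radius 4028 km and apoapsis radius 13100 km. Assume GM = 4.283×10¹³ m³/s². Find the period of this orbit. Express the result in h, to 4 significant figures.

Semi-major axis a = (r_p + r_a)/2 = (4028.0 + 13100)/2 = 8564.0 km = 8.564×10⁶ m.
By Kepler's third law T = 2π√(a³/μ) = 2π × 3.829×10³ = 2.406×10⁴ s.
= 6.684 h.

T ≈ 6.684 h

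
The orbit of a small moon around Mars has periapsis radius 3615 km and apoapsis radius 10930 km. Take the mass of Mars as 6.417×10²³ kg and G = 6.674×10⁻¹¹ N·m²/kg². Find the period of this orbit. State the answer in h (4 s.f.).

μ = GM = 6.674×10⁻¹¹ × 6.417×10²³ = 4.283×10¹³ m³/s².
Semi-major axis a = (r_p + r_a)/2 = (3615.0 + 10930)/2 = 7272.5 km = 7.272×10⁶ m.
By Kepler's third law T = 2π√(a³/μ) = 2π × 2.997×10³ = 1.883×10⁴ s.
= 5.231 h.

T ≈ 5.231 h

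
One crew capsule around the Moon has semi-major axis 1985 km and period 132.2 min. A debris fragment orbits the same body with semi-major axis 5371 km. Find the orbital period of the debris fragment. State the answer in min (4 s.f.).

Kepler's third law: T² ∝ a³, so T₂ = T₁ (a₂/a₁)^(3/2).
a₂/a₁ = 2.706, (a₂/a₁)^(3/2) = 4.451.
T₂ = 132.2 × 4.451 = 588.4 min.

T₂ ≈ 588.4 min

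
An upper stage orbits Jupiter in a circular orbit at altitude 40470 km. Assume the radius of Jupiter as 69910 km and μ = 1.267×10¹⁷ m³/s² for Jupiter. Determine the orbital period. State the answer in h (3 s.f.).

r = 69910 + 40470 = 110380 km = 1.1038×10⁸ m.
Kepler's third law: T = 2π√(r³/μ) = 2π√((1.104×10⁸)³ / 1.267×10¹⁷).
r³/μ = 1.061×10⁷ s², so T = 2π × 3.258×10³ = 2.047×10⁴ s.
Converting: 2.047×10⁴ s ÷ 3600 = 5.686 h.

T ≈ 5.69 h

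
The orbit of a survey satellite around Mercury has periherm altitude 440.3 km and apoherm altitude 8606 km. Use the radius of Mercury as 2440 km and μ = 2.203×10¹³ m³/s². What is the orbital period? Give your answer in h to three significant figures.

r_p = 2440 + 440.3 = 2880.3 km = 2.8803×10⁶ m.
r_a = 2440 + 8606 = 11046 km = 1.1046×10⁷ m.
Semi-major axis a = (r_p + r_a)/2 = (2880.3 + 11046)/2 = 6963.1 km = 6.963×10⁶ m.
By Kepler's third law T = 2π√(a³/μ) = 2π × 3.915×10³ = 2.460×10⁴ s.
= 6.832 h.

T ≈ 6.83 h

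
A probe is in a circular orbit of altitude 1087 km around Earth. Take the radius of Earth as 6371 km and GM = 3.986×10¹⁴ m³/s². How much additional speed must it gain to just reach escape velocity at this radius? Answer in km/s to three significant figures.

Δv ≈ 3.03 km/s

r = 6371 + 1087 = 7458.0 km = 7.4580×10⁶ m.
Circular speed v_c = √(μ/r) = 7311 m/s.
Escape speed v_esc = √(2μ/r) = √2 × v_c = 10340 m/s.
Δv = v_esc − v_c = 3028 m/s = 3.028 km/s.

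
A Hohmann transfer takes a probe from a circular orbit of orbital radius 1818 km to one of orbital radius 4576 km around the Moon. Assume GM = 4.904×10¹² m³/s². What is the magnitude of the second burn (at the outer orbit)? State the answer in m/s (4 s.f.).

Δv ≈ 254.6 m/s

r₁ = 1818 km = 1.818×10⁶ m.
r₂ = 4576 km = 4.576×10⁶ m.
Transfer ellipse a_t = (r₁ + r₂)/2 = 3.197×10⁶ m.
At r₁: circular v_c1 = √(μ/r₁) = 1642 m/s; transfer-perilune v_p = √[μ(2/r₁ − 1/a_t)] = 1965 m/s.
At r₂: circular v_c2 = √(μ/r₂) = 1035 m/s; transfer-apolune v_a = √[μ(2/r₂ − 1/a_t)] = 780.7 m/s.
Δv₂ = v_c2 − v_a = 254.6 m/s.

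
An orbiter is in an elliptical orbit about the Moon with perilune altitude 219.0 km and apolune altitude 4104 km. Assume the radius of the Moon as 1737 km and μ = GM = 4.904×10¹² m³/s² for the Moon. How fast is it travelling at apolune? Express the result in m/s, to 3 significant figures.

r_p = 1737 + 219.0 = 1956.0 km = 1.9560×10⁶ m.
r_a = 1737 + 4104 = 5841.0 km = 5.8410×10⁶ m.
Semi-major axis a = (r_p + r_a)/2 = 3898.5 km = 3.898×10⁶ m.
Vis-viva: v² = μ(2/r − 1/a) = 4.904×10¹² × (3.424×10⁻⁷ − 2.565×10⁻⁷) = 4.212×10⁵ m²/s².
v = 649.0 m/s.

v ≈ 649 m/s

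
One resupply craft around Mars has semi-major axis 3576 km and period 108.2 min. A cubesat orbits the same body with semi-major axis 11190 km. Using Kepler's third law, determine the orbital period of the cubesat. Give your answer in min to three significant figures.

Kepler's third law: T² ∝ a³, so T₂ = T₁ (a₂/a₁)^(3/2).
a₂/a₁ = 3.129, (a₂/a₁)^(3/2) = 5.535.
T₂ = 108.2 × 5.535 = 598.9 min.

T₂ ≈ 599 min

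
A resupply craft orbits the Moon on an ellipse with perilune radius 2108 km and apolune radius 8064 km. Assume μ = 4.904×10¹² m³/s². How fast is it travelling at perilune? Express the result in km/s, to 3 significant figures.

v ≈ 1.92 km/s

Semi-major axis a = (r_p + r_a)/2 = 5086.0 km = 5.086×10⁶ m.
Vis-viva: v² = μ(2/r − 1/a) = 4.904×10¹² × (9.488×10⁻⁷ − 1.966×10⁻⁷) = 3.689×10⁶ m²/s².
v = 1921 m/s = 1.921 km/s.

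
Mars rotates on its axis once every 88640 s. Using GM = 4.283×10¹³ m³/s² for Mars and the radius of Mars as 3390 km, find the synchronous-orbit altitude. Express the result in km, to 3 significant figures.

A synchronous orbit has period T, so by Kepler's third law a = (μT²/4π²)^(1/3).
μT²/4π² = 4.283×10¹³ × (8.864×10⁴)² / 39.48 = 8.524×10²¹ m³.
a = 2.043×10⁷ m = 20428 km.
Altitude h = a − R = 20428 − 3390 = 17038 km.

h_sync ≈ 17000 km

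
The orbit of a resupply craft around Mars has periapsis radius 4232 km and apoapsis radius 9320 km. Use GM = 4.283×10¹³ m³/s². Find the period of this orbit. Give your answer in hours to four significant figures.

Semi-major axis a = (r_p + r_a)/2 = (4232.0 + 9320.0)/2 = 6776.0 km = 6.776×10⁶ m.
By Kepler's third law T = 2π√(a³/μ) = 2π × 2.695×10³ = 1.693×10⁴ s.
= 4.704 hours.

T ≈ 4.704 hours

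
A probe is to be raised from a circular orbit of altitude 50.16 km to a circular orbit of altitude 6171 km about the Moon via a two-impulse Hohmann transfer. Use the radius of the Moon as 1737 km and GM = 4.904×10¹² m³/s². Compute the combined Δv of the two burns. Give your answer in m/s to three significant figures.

r₁ = 1737 + 50.16 = 1787.2 km = 1.7872×10⁶ m.
r₂ = 1737 + 6171 = 7908.0 km = 7.9080×10⁶ m.
Transfer ellipse a_t = (r₁ + r₂)/2 = 4.848×10⁶ m.
At r₁: circular v_c1 = √(μ/r₁) = 1657 m/s; transfer-perilune v_p = √[μ(2/r₁ − 1/a_t)] = 2116 m/s.
Δv₁ = v_p − v_c1 = 459.2 m/s.
At r₂: circular v_c2 = √(μ/r₂) = 787.5 m/s; transfer-apolune v_a = √[μ(2/r₂ − 1/a_t)] = 478.1 m/s.
Δv₂ = v_c2 − v_a = 309.3 m/s.
Total Δv = Δv₁ + Δv₂ = 768.6 m/s.

Δv_total ≈ 769 m/s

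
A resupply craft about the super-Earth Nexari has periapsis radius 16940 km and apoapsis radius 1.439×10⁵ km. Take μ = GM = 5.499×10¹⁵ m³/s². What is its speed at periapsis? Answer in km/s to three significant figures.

Semi-major axis a = (r_p + r_a)/2 = 80420 km = 8.042×10⁷ m.
Vis-viva: v² = μ(2/r − 1/a) = 5.499×10¹⁵ × (1.181×10⁻⁷ − 1.243×10⁻⁸) = 5.809×10⁸ m²/s².
v = 24100 m/s = 24.10 km/s.

v ≈ 24.1 km/s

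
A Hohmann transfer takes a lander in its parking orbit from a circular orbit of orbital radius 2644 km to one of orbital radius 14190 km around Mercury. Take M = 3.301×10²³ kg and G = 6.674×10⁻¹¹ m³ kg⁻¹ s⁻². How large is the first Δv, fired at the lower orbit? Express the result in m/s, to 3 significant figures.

μ = GM = 6.674×10⁻¹¹ × 3.301×10²³ = 2.203×10¹³ m³/s².
r₁ = 2644 km = 2.644×10⁶ m.
r₂ = 14190 km = 1.419×10⁷ m.
Transfer ellipse a_t = (r₁ + r₂)/2 = 8.417×10⁶ m.
At r₁: circular v_c1 = √(μ/r₁) = 2887 m/s; transfer-periherm v_p = √[μ(2/r₁ − 1/a_t)] = 3748 m/s.
Δv₁ = v_p − v_c1 = 861.4 m/s.

Δv ≈ 861 m/s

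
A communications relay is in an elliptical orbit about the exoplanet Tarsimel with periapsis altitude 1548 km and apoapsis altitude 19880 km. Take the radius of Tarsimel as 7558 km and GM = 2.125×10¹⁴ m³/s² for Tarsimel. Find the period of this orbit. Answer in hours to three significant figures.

T ≈ 9.35 hours

r_p = 7558 + 1548 = 9106.0 km = 9.1060×10⁶ m.
r_a = 7558 + 19880 = 27438 km = 2.7438×10⁷ m.
Semi-major axis a = (r_p + r_a)/2 = (9106.0 + 27438)/2 = 18272 km = 1.827×10⁷ m.
By Kepler's third law T = 2π√(a³/μ) = 2π × 5.358×10³ = 3.367×10⁴ s.
= 9.351 hours.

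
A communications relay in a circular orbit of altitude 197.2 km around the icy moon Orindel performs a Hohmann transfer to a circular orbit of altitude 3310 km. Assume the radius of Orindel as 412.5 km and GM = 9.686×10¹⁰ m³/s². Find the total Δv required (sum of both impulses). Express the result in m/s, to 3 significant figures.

r₁ = 412.5 + 197.2 = 609.70 km = 6.0970×10⁵ m.
r₂ = 412.5 + 3310 = 3722.5 km = 3.7225×10⁶ m.
Transfer ellipse a_t = (r₁ + r₂)/2 = 2.166×10⁶ m.
At r₁: circular v_c1 = √(μ/r₁) = 398.6 m/s; transfer-periapsis v_p = √[μ(2/r₁ − 1/a_t)] = 522.5 m/s.
Δv₁ = v_p − v_c1 = 123.9 m/s.
At r₂: circular v_c2 = √(μ/r₂) = 161.3 m/s; transfer-apoapsis v_a = √[μ(2/r₂ − 1/a_t)] = 85.58 m/s.
Δv₂ = v_c2 − v_a = 75.73 m/s.
Total Δv = Δv₁ + Δv₂ = 199.7 m/s.

Δv_total ≈ 200 m/s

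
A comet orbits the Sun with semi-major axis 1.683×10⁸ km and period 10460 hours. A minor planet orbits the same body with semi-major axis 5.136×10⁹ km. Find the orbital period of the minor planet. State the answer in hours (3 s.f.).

Kepler's third law: T² ∝ a³, so T₂ = T₁ (a₂/a₁)^(3/2).
a₂/a₁ = 30.52, (a₂/a₁)^(3/2) = 168.6.
T₂ = 10460 × 168.6 = 1.763×10⁶ hours.

T₂ ≈ 1.76×10⁶ hours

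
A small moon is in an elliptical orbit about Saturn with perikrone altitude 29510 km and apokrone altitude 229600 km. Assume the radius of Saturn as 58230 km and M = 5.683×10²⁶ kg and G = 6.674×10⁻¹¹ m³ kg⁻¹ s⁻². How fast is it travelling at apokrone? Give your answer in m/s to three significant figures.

μ = GM = 6.674×10⁻¹¹ × 5.683×10²⁶ = 3.793×10¹⁶ m³/s².
r_p = 58230 + 29510 = 87740 km = 8.7740×10⁷ m.
r_a = 58230 + 229600 = 287830 km = 2.8783×10⁸ m.
Semi-major axis a = (r_p + r_a)/2 = 1.8778×10⁵ km = 1.878×10⁸ m.
Vis-viva: v² = μ(2/r − 1/a) = 3.793×10¹⁶ × (6.949×10⁻⁹ − 5.325×10⁻⁹) = 6.157×10⁷ m²/s².
v = 7847 m/s.

v ≈ 7850 m/s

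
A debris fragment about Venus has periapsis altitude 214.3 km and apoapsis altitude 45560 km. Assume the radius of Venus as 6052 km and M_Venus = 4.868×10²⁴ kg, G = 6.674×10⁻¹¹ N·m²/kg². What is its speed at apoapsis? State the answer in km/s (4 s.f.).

μ = GM = 6.674×10⁻¹¹ × 4.868×10²⁴ = 3.249×10¹⁴ m³/s².
r_p = 6052 + 214.3 = 6266.3 km = 6.2663×10⁶ m.
r_a = 6052 + 45560 = 51612 km = 5.1612×10⁷ m.
Semi-major axis a = (r_p + r_a)/2 = 28939 km = 2.894×10⁷ m.
Vis-viva: v² = μ(2/r − 1/a) = 3.249×10¹⁴ × (3.875×10⁻⁸ − 3.456×10⁻⁸) = 1.363×10⁶ m²/s².
v = 1167 m/s = 1.167 km/s.

v ≈ 1.167 km/s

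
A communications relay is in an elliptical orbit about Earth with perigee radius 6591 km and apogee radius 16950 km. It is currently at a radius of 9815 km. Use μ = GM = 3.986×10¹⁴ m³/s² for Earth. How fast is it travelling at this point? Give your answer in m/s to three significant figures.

v ≈ 6880 m/s

Semi-major axis a = (r_p + r_a)/2 = 11770 km = 1.177×10⁷ m.
Vis-viva: v² = μ(2/r − 1/a) = 3.986×10¹⁴ × (2.038×10⁻⁷ − 8.496×10⁻⁸) = 4.736×10⁷ m²/s².
v = 6882 m/s.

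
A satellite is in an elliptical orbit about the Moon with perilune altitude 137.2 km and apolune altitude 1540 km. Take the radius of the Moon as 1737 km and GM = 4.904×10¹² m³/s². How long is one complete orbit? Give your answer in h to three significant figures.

r_p = 1737 + 137.2 = 1874.2 km = 1.8742×10⁶ m.
r_a = 1737 + 1540 = 3277.0 km = 3.2770×10⁶ m.
Semi-major axis a = (r_p + r_a)/2 = (1874.2 + 3277.0)/2 = 2575.6 km = 2.576×10⁶ m.
By Kepler's third law T = 2π√(a³/μ) = 2π × 1.867×10³ = 1.173×10⁴ s.
= 3.258 h.

T ≈ 3.26 h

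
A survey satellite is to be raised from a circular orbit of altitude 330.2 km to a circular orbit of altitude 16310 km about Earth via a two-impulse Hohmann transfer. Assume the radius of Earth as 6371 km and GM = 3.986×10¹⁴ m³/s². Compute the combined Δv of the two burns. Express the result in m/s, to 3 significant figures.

Δv_total ≈ 3230 m/s

r₁ = 6371 + 330.2 = 6701.2 km = 6.7012×10⁶ m.
r₂ = 6371 + 16310 = 22681 km = 2.2681×10⁷ m.
Transfer ellipse a_t = (r₁ + r₂)/2 = 1.469×10⁷ m.
At r₁: circular v_c1 = √(μ/r₁) = 7712 m/s; transfer-perigee v_p = √[μ(2/r₁ − 1/a_t)] = 9583 m/s.
Δv₁ = v_p − v_c1 = 1870 m/s.
At r₂: circular v_c2 = √(μ/r₂) = 4192 m/s; transfer-apogee v_a = √[μ(2/r₂ − 1/a_t)] = 2831 m/s.
Δv₂ = v_c2 − v_a = 1361 m/s.
Total Δv = Δv₁ + Δv₂ = 3231 m/s.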